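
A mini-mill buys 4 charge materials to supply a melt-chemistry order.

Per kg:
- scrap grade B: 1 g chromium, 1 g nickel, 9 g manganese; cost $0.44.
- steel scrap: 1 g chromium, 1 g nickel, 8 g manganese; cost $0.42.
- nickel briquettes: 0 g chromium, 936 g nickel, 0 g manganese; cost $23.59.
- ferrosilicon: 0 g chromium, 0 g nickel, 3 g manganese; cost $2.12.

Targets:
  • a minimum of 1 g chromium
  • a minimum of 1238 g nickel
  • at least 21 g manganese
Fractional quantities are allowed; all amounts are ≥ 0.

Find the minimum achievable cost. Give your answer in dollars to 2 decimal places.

$32.17

Let x1 = kg of scrap grade B, x2 = kg of steel scrap, x3 = kg of nickel briquettes, x4 = kg of ferrosilicon.
Minimize 0.44x1 + 0.42x2 + 23.59x3 + 2.12x4 subject to:
  1x1 + 1x2 ≥ 1   (chromium)
  1x1 + 1x2 + 936x3 ≥ 1238   (nickel)
  9x1 + 8x2 + 3x4 ≥ 21   (manganese)
  x1, x2, x3, x4 ≥ 0.
The optimal basis is {scrap grade B, nickel briquettes}; steel scrap, ferrosilicon drop out. There the nickel and manganese constraints are tight.
That vertex is x1 = 2.333, x3 = 1.32.
Total cost: 0.44·2.333 + 23.59·1.32 = 32.1653.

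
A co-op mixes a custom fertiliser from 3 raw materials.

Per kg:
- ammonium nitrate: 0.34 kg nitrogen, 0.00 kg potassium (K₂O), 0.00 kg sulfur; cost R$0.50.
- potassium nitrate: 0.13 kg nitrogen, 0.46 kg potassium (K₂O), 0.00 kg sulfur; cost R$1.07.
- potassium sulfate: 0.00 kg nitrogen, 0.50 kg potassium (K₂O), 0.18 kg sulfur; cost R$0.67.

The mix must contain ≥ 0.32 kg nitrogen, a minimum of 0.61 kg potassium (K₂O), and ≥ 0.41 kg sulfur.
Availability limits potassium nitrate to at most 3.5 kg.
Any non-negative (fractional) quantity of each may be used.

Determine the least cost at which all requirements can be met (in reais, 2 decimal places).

R$2.00

Let x1 = kg of ammonium nitrate, x2 = kg of potassium nitrate, x3 = kg of potassium sulfate.
min 0.5x1 + 1.07x2 + 0.67x3 subject to:
  0.34x1 + 0.13x2 ≥ 0.32   (nitrogen)
  0.46x2 + 0.5x3 ≥ 0.61   (potassium (K₂O))
  0.18x3 ≥ 0.41   (sulfur)
  x2 ≤ 3.5
  x1, x2, x3 ≥ 0.
The minimum-cost mix takes nothing from potassium nitrate — only ammonium nitrate, potassium sulfate. Binding constraints: nitrogen and sulfur.
So ammonium nitrate = 0.9412 kg, potassium sulfate = 2.278 kg.
Objective = 0.5·0.9412 + 0.67·2.278 = 1.9969.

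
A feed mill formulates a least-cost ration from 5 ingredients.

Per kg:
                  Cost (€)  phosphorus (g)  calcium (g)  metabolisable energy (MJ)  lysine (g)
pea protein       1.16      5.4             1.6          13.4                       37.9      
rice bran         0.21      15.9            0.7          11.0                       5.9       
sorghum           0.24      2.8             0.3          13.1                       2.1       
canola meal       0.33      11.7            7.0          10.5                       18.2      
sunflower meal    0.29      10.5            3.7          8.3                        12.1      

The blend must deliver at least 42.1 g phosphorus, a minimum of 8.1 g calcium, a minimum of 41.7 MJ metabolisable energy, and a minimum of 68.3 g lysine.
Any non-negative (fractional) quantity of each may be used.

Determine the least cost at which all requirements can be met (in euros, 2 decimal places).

€1.27

Let x1 = kg of pea protein, x2 = kg of rice bran, x3 = kg of sorghum, x4 = kg of canola meal, x5 = kg of sunflower meal.
Minimize 1.16x1 + 0.21x2 + 0.24x3 + 0.33x4 + 0.29x5 subject to:
  5.4x1 + 15.9x2 + 2.8x3 + 11.7x4 + 10.5x5 ≥ 42.1   (phosphorus)
  1.6x1 + 0.7x2 + 0.3x3 + 7x4 + 3.7x5 ≥ 8.1   (calcium)
  13.4x1 + 11x2 + 13.1x3 + 10.5x4 + 8.3x5 ≥ 41.7   (metabolisable energy)
  37.9x1 + 5.9x2 + 2.1x3 + 18.2x4 + 12.1x5 ≥ 68.3   (lysine)
  x1, x2, x3, x4, x5 ≥ 0.
The cheapest feasible vertex uses only rice bran, canola meal; pea protein, sorghum, sunflower meal are not used. There the metabolisable energy and lysine constraints are tight.
Optimal quantities: rice bran = 0.3023 kg, canola meal = 3.655 kg.
Objective = 0.21·0.3023 + 0.33·3.655 = 1.2696.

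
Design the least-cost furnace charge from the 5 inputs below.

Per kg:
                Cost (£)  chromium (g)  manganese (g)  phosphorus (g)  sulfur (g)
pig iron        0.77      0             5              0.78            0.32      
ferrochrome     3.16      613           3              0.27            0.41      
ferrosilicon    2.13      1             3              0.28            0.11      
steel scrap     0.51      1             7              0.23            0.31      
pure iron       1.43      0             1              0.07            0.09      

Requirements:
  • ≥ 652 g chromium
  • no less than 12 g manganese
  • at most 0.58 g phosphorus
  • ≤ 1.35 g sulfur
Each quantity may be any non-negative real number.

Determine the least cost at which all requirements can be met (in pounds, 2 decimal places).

£4.00

Treat it as an LP. Let x1 = kg of pig iron, x2 = kg of ferrochrome, x3 = kg of ferrosilicon, x4 = kg of steel scrap, x5 = kg of pure iron.
Minimize 0.77x1 + 3.16x2 + 2.13x3 + 0.51x4 + 1.43x5 subject to:
  613x2 + 1x3 + 1x4 ≥ 652   (chromium)
  5x1 + 3x2 + 3x3 + 7x4 + 1x5 ≥ 12   (manganese)
  0.78x1 + 0.27x2 + 0.28x3 + 0.23x4 + 0.07x5 ≤ 0.58   (phosphorus)
  0.32x1 + 0.41x2 + 0.11x3 + 0.31x4 + 0.09x5 ≤ 1.35   (sulfur)
  x1, x2, x3, x4, x5 ≥ 0.
The optimal basis is {ferrochrome, steel scrap}; pig iron, ferrosilicon, pure iron drop out. There the chromium and manganese constraints are tight.
So ferrochrome = 1.062 kg, steel scrap = 1.259 kg.
Objective = 3.16·1.062 + 0.51·1.259 = 3.9980.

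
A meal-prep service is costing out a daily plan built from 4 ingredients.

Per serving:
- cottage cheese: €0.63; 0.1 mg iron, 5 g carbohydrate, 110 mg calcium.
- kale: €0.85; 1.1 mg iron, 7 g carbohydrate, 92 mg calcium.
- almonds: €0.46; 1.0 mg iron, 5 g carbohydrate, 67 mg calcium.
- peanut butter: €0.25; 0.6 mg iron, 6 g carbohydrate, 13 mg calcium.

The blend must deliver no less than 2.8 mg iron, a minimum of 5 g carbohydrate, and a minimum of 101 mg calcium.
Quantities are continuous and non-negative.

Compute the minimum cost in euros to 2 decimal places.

€1.21

This is a linear program. Let x1 = servings of cottage cheese, x2 = servings of kale, x3 = servings of almonds, x4 = servings of peanut butter.
Minimize 0.63x1 + 0.85x2 + 0.46x3 + 0.25x4 with:
  0.1x1 + 1.1x2 + 1x3 + 0.6x4 ≥ 2.8   (iron)
  5x1 + 7x2 + 5x3 + 6x4 ≥ 5   (carbohydrate)
  110x1 + 92x2 + 67x3 + 13x4 ≥ 101   (calcium)
  x1, x2, x3, x4 ≥ 0.
At the optimum only almonds, peanut butter are positive (cottage cheese, kale = 0). Binding constraints: iron and calcium.
Optimal quantities: almonds = 0.8897 servings, peanut butter = 3.184 servings.
Objective = 0.46·0.8897 + 0.25·3.184 = 1.2053.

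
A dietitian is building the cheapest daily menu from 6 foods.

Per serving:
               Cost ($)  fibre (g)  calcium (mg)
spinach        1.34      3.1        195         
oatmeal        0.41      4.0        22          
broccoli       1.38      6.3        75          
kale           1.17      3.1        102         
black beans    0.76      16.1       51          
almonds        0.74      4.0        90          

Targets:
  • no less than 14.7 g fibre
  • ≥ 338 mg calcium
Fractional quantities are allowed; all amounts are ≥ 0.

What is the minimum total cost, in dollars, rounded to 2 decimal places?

Let x1 = servings of spinach, x2 = servings of oatmeal, x3 = servings of broccoli, x4 = servings of kale, x5 = servings of black beans, x6 = servings of almonds.
min 1.34x1 + 0.41x2 + 1.38x3 + 1.17x4 + 0.76x5 + 0.74x6 subject to:
  3.1x1 + 4x2 + 6.3x3 + 3.1x4 + 16.1x5 + 4x6 ≥ 14.7   (fibre)
  195x1 + 22x2 + 75x3 + 102x4 + 51x5 + 90x6 ≥ 338   (calcium)
  x1, x2, x3, x4, x5, x6 ≥ 0.
The cheapest feasible vertex uses only spinach, black beans; oatmeal, broccoli, kale, almonds are not used. The fibre and calcium requirements are met with equality.
Solving gives x1 = 1.574, x5 = 0.61.
Cost = 1.34·1.574 + 0.76·0.61 = 2.5728.

$2.57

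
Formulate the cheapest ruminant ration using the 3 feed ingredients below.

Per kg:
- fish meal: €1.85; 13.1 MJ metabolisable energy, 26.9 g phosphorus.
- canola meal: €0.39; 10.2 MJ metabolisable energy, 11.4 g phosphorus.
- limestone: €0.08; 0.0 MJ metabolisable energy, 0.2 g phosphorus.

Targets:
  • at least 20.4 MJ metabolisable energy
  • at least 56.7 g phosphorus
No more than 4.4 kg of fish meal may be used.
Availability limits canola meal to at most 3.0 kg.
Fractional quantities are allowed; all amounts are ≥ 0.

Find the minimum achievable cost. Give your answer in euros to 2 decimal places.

Let x1 = kg of fish meal, x2 = kg of canola meal, x3 = kg of limestone.
Minimize 1.85x1 + 0.39x2 + 0.08x3 with:
  13.1x1 + 10.2x2 ≥ 20.4   (metabolisable energy)
  26.9x1 + 11.4x2 + 0.2x3 ≥ 56.7   (phosphorus)
  x1 ≤ 4.4
  x2 ≤ 3
  x1, x2, x3 ≥ 0.
The optimal basis is {fish meal, canola meal}; limestone drops out. There the phosphorus and the canola meal cap constraints are tight.
That vertex is x1 = 0.8364, x2 = 3.
Total cost: 1.85·0.8364 + 0.39·3 = 2.7173.

€2.72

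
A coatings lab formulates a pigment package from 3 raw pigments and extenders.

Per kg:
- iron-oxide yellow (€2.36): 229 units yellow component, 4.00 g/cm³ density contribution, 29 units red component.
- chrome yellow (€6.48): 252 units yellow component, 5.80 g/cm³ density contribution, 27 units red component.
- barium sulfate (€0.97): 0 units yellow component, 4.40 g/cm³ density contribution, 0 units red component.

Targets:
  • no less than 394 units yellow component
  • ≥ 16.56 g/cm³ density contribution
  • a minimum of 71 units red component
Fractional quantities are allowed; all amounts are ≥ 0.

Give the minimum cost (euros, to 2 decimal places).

€7.27

Let x1 = kg of iron-oxide yellow, x2 = kg of chrome yellow, x3 = kg of barium sulfate.
min 2.36x1 + 6.48x2 + 0.97x3 with:
  229x1 + 252x2 ≥ 394   (yellow component)
  4x1 + 5.8x2 + 4.4x3 ≥ 16.56   (density contribution)
  29x1 + 27x2 ≥ 71   (red component)
  x1, x2, x3 ≥ 0.
The cheapest feasible vertex uses only iron-oxide yellow, barium sulfate; chrome yellow is not used. The density contribution and red component requirements are met with equality.
That vertex is x1 = 2.448, x3 = 1.538.
Cost = 2.36·2.448 + 0.97·1.538 = 7.2691.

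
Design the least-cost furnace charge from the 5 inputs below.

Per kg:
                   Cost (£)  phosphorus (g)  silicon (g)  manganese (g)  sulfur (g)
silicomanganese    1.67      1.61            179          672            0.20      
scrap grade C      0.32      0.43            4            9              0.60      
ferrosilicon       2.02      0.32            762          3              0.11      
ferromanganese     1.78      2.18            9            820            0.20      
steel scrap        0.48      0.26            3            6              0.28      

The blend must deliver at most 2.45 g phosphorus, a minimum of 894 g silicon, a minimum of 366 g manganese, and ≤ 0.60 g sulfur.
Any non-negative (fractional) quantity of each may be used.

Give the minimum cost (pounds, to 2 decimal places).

£3.02

Let x1 = kg of silicomanganese, x2 = kg of scrap grade C, x3 = kg of ferrosilicon, x4 = kg of ferromanganese, x5 = kg of steel scrap.
Minimise 1.67x1 + 0.32x2 + 2.02x3 + 1.78x4 + 0.48x5 s.t.:
  1.61x1 + 0.43x2 + 0.32x3 + 2.18x4 + 0.26x5 ≤ 2.45   (phosphorus)
  179x1 + 4x2 + 762x3 + 9x4 + 3x5 ≥ 894   (silicon)
  672x1 + 9x2 + 3x3 + 820x4 + 6x5 ≥ 366   (manganese)
  0.2x1 + 0.6x2 + 0.11x3 + 0.2x4 + 0.28x5 ≤ 0.6   (sulfur)
  x1, x2, x3, x4, x5 ≥ 0.
The optimal basis is {silicomanganese, ferrosilicon}; scrap grade C, ferromanganese, steel scrap drop out. The silicon and manganese requirements are met with equality.
That vertex is x1 = 0.53997, x3 = 1.0464.
Cost = 1.67·0.53997 + 2.02·1.0464 = 3.0155.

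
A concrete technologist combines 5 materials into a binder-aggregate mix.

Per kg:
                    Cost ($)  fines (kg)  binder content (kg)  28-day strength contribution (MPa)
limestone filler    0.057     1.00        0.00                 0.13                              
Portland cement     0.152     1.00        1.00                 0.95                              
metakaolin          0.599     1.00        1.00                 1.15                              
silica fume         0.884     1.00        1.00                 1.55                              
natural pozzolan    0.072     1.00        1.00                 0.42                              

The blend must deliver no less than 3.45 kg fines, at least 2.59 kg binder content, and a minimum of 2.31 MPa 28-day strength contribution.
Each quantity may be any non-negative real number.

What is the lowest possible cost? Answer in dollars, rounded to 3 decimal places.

Set it up as a linear program. Let x1 = kg of limestone filler, x2 = kg of Portland cement, x3 = kg of metakaolin, x4 = kg of silica fume, x5 = kg of natural pozzolan.
Minimise 0.057x1 + 0.152x2 + 0.599x3 + 0.884x4 + 0.072x5 with:
  1x1 + 1x2 + 1x3 + 1x4 + 1x5 ≥ 3.45   (fines)
  1x2 + 1x3 + 1x4 + 1x5 ≥ 2.59   (binder content)
  0.13x1 + 0.95x2 + 1.15x3 + 1.55x4 + 0.42x5 ≥ 2.31   (28-day strength contribution)
  x1, x2, x3, x4, x5 ≥ 0.
At the optimum only Portland cement, natural pozzolan are positive (limestone filler, metakaolin, silica fume = 0). Binding constraints: fines and 28-day strength contribution.
Optimal quantities: Portland cement = 1.625 kg, natural pozzolan = 1.825 kg.
Objective = 0.152·1.625 + 0.072·1.825 = 0.37840.

$0.378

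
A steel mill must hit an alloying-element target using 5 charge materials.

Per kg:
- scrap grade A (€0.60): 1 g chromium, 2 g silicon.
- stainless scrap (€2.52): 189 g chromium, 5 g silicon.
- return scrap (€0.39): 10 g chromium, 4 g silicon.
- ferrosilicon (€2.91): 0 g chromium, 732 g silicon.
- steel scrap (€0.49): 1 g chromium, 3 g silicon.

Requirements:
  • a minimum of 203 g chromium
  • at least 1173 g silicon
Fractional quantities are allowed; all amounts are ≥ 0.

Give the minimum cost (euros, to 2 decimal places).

€7.35

Set it up as a linear program. Let x1 = kg of scrap grade A, x2 = kg of stainless scrap, x3 = kg of return scrap, x4 = kg of ferrosilicon, x5 = kg of steel scrap.
min 0.6x1 + 2.52x2 + 0.39x3 + 2.91x4 + 0.49x5 s.t.:
  1x1 + 189x2 + 10x3 + 1x5 ≥ 203   (chromium)
  2x1 + 5x2 + 4x3 + 732x4 + 3x5 ≥ 1173   (silicon)
  x1, x2, x3, x4, x5 ≥ 0.
At the optimum only stainless scrap, ferrosilicon are positive (scrap grade A, return scrap, steel scrap = 0). Binding constraints: chromium and silicon.
Optimal quantities: stainless scrap = 1.074 kg, ferrosilicon = 1.595 kg.
Hence cost = 2.52·1.074 + 2.91·1.595 = €7.3479.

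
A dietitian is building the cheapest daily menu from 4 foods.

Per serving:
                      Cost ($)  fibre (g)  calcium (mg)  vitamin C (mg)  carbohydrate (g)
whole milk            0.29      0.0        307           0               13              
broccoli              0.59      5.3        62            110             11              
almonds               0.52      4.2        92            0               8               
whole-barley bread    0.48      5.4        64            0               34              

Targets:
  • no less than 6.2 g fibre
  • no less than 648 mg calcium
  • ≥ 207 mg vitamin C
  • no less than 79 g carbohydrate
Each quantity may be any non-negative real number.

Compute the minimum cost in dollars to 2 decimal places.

Let x1 = servings of whole milk, x2 = servings of broccoli, x3 = servings of almonds, x4 = servings of whole-barley bread.
Minimise 0.29x1 + 0.59x2 + 0.52x3 + 0.48x4 with:
  5.3x2 + 4.2x3 + 5.4x4 ≥ 6.2   (fibre)
  307x1 + 62x2 + 92x3 + 64x4 ≥ 648   (calcium)
  110x2 ≥ 207   (vitamin C)
  13x1 + 11x2 + 8x3 + 34x4 ≥ 79   (carbohydrate)
  x1, x2, x3, x4 ≥ 0.
The optimal basis is {whole milk, broccoli, whole-barley bread}; almonds drops out. The calcium, vitamin C, carbohydrate requirements are met with equality.
Optimal quantities: whole milk = 1.492 servings, broccoli = 1.882 servings, whole-barley bread = 1.144 servings.
Cost = 0.29·1.492 + 0.59·1.882 + 0.48·1.144 = 2.0922.

$2.09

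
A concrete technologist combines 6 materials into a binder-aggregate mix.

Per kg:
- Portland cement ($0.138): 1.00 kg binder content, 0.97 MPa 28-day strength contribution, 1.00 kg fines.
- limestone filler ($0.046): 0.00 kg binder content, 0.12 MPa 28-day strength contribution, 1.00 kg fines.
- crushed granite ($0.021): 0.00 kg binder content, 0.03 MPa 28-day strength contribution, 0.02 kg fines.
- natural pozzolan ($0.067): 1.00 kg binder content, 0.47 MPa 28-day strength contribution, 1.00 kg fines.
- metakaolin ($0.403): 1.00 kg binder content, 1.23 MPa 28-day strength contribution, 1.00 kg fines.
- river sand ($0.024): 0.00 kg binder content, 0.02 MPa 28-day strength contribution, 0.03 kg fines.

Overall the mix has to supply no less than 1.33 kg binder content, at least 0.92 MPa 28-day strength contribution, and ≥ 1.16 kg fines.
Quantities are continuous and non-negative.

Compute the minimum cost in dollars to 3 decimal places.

This is a linear program. Let x1 = kg of Portland cement, x2 = kg of limestone filler, x3 = kg of crushed granite, x4 = kg of natural pozzolan, x5 = kg of metakaolin, x6 = kg of river sand.
min 0.138x1 + 0.046x2 + 0.021x3 + 0.067x4 + 0.403x5 + 0.024x6 subject to:
  1x1 + 1x4 + 1x5 ≥ 1.33   (binder content)
  0.97x1 + 0.12x2 + 0.03x3 + 0.47x4 + 1.23x5 + 0.02x6 ≥ 0.92   (28-day strength contribution)
  1x1 + 1x2 + 0.02x3 + 1x4 + 1x5 + 0.03x6 ≥ 1.16   (fines)
  x1, x2, x3, x4, x5, x6 ≥ 0.
The cheapest feasible vertex uses only Portland cement, natural pozzolan; limestone filler, crushed granite, metakaolin, river sand are not used. Binding constraints: binder content and 28-day strength contribution.
Optimal quantities: Portland cement = 0.5898 kg, natural pozzolan = 0.7402 kg.
Cost = 0.138·0.5898 + 0.067·0.7402 = 0.13099.

$0.131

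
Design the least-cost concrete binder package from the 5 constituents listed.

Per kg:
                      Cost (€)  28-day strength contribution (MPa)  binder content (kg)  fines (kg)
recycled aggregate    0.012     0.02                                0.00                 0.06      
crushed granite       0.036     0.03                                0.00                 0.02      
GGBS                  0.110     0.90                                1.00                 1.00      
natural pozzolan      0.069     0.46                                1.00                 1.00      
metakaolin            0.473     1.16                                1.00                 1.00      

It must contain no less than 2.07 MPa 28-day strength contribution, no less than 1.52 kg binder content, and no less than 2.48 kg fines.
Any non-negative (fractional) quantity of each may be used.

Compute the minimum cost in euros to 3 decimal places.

Let x1 = kg of recycled aggregate, x2 = kg of crushed granite, x3 = kg of GGBS, x4 = kg of natural pozzolan, x5 = kg of metakaolin.
Minimize 0.012x1 + 0.036x2 + 0.11x3 + 0.069x4 + 0.473x5 s.t.:
  0.02x1 + 0.03x2 + 0.9x3 + 0.46x4 + 1.16x5 ≥ 2.07   (28-day strength contribution)
  1x3 + 1x4 + 1x5 ≥ 1.52   (binder content)
  0.06x1 + 0.02x2 + 1x3 + 1x4 + 1x5 ≥ 2.48   (fines)
  x1, x2, x3, x4, x5 ≥ 0.
The minimum-cost mix takes nothing from recycled aggregate, crushed granite, metakaolin — only GGBS, natural pozzolan. Binding constraints: 28-day strength contribution and fines.
Optimal quantities: GGBS = 2.112 kg, natural pozzolan = 0.3682 kg.
Cost = 0.11·2.112 + 0.069·0.3682 = 0.25773.

€0.258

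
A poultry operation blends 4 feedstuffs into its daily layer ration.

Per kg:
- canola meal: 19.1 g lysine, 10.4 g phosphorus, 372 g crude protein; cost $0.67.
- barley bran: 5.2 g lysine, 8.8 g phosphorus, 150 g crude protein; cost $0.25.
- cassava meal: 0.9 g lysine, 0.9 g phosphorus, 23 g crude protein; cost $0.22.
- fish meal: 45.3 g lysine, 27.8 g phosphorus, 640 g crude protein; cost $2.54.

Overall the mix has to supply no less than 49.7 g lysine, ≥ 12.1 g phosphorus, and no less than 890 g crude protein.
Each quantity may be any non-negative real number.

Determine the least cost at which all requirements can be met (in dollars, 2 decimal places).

$1.74

Let x1 = kg of canola meal, x2 = kg of barley bran, x3 = kg of cassava meal, x4 = kg of fish meal.
Minimize 0.67x1 + 0.25x2 + 0.22x3 + 2.54x4 subject to:
  19.1x1 + 5.2x2 + 0.9x3 + 45.3x4 ≥ 49.7   (lysine)
  10.4x1 + 8.8x2 + 0.9x3 + 27.8x4 ≥ 12.1   (phosphorus)
  372x1 + 150x2 + 23x3 + 640x4 ≥ 890   (crude protein)
  x1, x2, x3, x4 ≥ 0.
At the optimum only canola meal is positive (barley bran, cassava meal, fish meal = 0). The lysine requirement is met with equality.
That vertex is x1 = 2.602.
Total cost: 0.67·2.602 = 1.7433.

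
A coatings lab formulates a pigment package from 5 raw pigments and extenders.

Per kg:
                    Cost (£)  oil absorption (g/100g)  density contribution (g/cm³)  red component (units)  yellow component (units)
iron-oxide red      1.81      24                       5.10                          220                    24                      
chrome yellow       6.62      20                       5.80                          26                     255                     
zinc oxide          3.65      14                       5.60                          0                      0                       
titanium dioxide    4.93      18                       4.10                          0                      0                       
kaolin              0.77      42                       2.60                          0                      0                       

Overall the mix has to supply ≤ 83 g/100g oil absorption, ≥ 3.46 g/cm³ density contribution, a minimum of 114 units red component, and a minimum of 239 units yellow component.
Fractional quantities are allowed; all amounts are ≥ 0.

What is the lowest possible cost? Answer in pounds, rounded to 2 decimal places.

Treat it as an LP. Let x1 = kg of iron-oxide red, x2 = kg of chrome yellow, x3 = kg of zinc oxide, x4 = kg of titanium dioxide, x5 = kg of kaolin.
Minimize 1.81x1 + 6.62x2 + 3.65x3 + 4.93x4 + 0.77x5 with:
  24x1 + 20x2 + 14x3 + 18x4 + 42x5 ≤ 83   (oil absorption)
  5.1x1 + 5.8x2 + 5.6x3 + 4.1x4 + 2.6x5 ≥ 3.46   (density contribution)
  220x1 + 26x2 ≥ 114   (red component)
  24x1 + 255x2 ≥ 239   (yellow component)
  x1, x2, x3, x4, x5 ≥ 0.
The minimum-cost mix takes nothing from zinc oxide, titanium dioxide, kaolin — only iron-oxide red, chrome yellow. There the red component and yellow component constraints are tight.
Optimal quantities: iron-oxide red = 0.412 kg, chrome yellow = 0.8985 kg.
Total cost: 1.81·0.412 + 6.62·0.8985 = 6.6938.

£6.69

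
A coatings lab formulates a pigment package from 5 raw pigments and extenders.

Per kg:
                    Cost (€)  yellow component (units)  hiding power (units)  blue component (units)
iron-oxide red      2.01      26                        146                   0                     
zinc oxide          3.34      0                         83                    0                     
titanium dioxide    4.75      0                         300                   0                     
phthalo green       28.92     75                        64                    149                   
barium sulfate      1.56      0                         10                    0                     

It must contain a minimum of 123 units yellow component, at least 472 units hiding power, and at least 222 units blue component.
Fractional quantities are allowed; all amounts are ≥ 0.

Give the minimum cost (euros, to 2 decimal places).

€48.27

Treat it as an LP. Let x1 = kg of iron-oxide red, x2 = kg of zinc oxide, x3 = kg of titanium dioxide, x4 = kg of phthalo green, x5 = kg of barium sulfate.
Minimize 2.01x1 + 3.34x2 + 4.75x3 + 28.92x4 + 1.56x5 s.t.:
  26x1 + 75x4 ≥ 123   (yellow component)
  146x1 + 83x2 + 300x3 + 64x4 + 10x5 ≥ 472   (hiding power)
  149x4 ≥ 222   (blue component)
  x1, x2, x3, x4, x5 ≥ 0.
At the optimum only iron-oxide red, phthalo green are positive (zinc oxide, titanium dioxide, barium sulfate = 0). Binding constraints: hiding power and blue component.
Solving gives x1 = 2.5798, x4 = 1.4899.
Objective = 2.01·2.5798 + 28.92·1.4899 = 48.2733.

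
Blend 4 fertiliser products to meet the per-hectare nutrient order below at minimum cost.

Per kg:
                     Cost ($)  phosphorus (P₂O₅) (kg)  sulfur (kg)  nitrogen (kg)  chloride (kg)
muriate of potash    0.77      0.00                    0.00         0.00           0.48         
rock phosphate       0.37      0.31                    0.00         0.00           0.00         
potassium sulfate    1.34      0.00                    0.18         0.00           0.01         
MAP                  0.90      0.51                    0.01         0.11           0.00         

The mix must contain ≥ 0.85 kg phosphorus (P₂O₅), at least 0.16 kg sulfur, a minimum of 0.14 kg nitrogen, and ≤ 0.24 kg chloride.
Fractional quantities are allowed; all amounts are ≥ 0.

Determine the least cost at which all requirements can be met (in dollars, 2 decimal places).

$2.48

This is a linear program. Let x1 = kg of muriate of potash, x2 = kg of rock phosphate, x3 = kg of potassium sulfate, x4 = kg of MAP.
Minimise 0.77x1 + 0.37x2 + 1.34x3 + 0.9x4 s.t.:
  0.31x2 + 0.51x4 ≥ 0.85   (phosphorus (P₂O₅))
  0.18x3 + 0.01x4 ≥ 0.16   (sulfur)
  0.11x4 ≥ 0.14   (nitrogen)
  0.48x1 + 0.01x3 ≤ 0.24   (chloride)
  x1, x2, x3, x4 ≥ 0.
At the optimum only rock phosphate, potassium sulfate, MAP are positive (muriate of potash = 0). There the phosphorus (P₂O₅), sulfur, nitrogen constraints are tight.
So rock phosphate = 0.6481 kg, potassium sulfate = 0.8182 kg, MAP = 1.273 kg.
Objective = 0.37·0.6481 + 1.34·0.8182 + 0.9·1.273 = 2.4819.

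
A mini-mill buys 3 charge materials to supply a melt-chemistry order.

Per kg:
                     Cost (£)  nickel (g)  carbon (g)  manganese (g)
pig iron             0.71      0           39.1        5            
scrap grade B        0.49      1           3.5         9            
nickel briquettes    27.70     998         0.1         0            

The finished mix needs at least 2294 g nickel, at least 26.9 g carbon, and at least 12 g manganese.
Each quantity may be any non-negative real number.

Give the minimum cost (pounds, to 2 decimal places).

This is a linear program. Let x1 = kg of pig iron, x2 = kg of scrap grade B, x3 = kg of nickel briquettes.
Minimize 0.71x1 + 0.49x2 + 27.7x3 with:
  1x2 + 998x3 ≥ 2294   (nickel)
  39.1x1 + 3.5x2 + 0.1x3 ≥ 26.9   (carbon)
  5x1 + 9x2 ≥ 12   (manganese)
  x1, x2, x3 ≥ 0.
The optimal mix uses every input. Binding constraints: nickel, carbon, manganese.
That vertex is x1 = 0.5922, x2 = 1.0043, x3 = 2.2976.
Cost = 0.71·0.5922 + 0.49·1.0043 + 27.7·2.2976 = 64.5561.

£64.56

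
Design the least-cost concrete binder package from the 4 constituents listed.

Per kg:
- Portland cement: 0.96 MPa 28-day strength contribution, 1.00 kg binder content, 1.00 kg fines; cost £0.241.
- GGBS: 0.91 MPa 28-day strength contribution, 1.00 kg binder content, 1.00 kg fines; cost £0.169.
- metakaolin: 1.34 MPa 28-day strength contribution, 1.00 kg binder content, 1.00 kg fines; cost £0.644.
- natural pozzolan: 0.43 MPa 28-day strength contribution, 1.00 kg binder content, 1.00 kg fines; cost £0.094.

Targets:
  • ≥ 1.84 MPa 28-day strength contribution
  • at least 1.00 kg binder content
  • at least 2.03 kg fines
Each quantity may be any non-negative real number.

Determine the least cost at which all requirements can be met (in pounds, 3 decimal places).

Let x1 = kg of Portland cement, x2 = kg of GGBS, x3 = kg of metakaolin, x4 = kg of natural pozzolan.
min 0.241x1 + 0.169x2 + 0.644x3 + 0.094x4 with:
  0.96x1 + 0.91x2 + 1.34x3 + 0.43x4 ≥ 1.84   (28-day strength contribution)
  1x1 + 1x2 + 1x3 + 1x4 ≥ 1   (binder content)
  1x1 + 1x2 + 1x3 + 1x4 ≥ 2.03   (fines)
  x1, x2, x3, x4 ≥ 0.
At the optimum only GGBS, natural pozzolan are positive (Portland cement, metakaolin = 0). Binding constraints: 28-day strength contribution and fines.
Optimal quantities: GGBS = 2.015 kg, natural pozzolan = 0.01521 kg.
Objective = 0.169·2.015 + 0.094·0.01521 = 0.34196.

£0.342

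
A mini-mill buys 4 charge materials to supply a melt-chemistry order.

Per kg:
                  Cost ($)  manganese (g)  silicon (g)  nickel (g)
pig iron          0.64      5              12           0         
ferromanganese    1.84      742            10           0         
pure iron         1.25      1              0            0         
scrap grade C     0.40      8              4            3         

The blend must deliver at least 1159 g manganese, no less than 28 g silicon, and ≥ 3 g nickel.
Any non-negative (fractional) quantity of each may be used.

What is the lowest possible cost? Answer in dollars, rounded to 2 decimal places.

$3.70

Let x1 = kg of pig iron, x2 = kg of ferromanganese, x3 = kg of pure iron, x4 = kg of scrap grade C.
min 0.64x1 + 1.84x2 + 1.25x3 + 0.4x4 s.t.:
  5x1 + 742x2 + 1x3 + 8x4 ≥ 1159   (manganese)
  12x1 + 10x2 + 4x4 ≥ 28   (silicon)
  3x4 ≥ 3   (nickel)
  x1, x2, x3, x4 ≥ 0.
At the optimum only pig iron, ferromanganese, scrap grade C are positive (pure iron = 0). There the manganese, silicon, nickel constraints are tight.
So pig iron = 0.7113 kg, ferromanganese = 1.546 kg, scrap grade C = 1 kg.
Hence cost = 0.64·0.7113 + 1.84·1.546 + 0.4·1 = $3.6999.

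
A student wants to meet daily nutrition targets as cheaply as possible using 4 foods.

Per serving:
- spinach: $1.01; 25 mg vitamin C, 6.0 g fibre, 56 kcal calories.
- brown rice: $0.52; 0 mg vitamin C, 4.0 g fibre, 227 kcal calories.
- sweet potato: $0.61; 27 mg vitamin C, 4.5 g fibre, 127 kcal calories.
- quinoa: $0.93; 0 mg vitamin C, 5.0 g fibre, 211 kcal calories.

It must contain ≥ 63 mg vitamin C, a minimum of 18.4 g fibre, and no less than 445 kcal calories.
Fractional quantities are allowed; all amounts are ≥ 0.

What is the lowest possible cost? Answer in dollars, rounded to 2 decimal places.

Let x1 = servings of spinach, x2 = servings of brown rice, x3 = servings of sweet potato, x4 = servings of quinoa.
Minimise 1.01x1 + 0.52x2 + 0.61x3 + 0.93x4 with:
  25x1 + 27x3 ≥ 63   (vitamin C)
  6x1 + 4x2 + 4.5x3 + 5x4 ≥ 18.4   (fibre)
  56x1 + 227x2 + 127x3 + 211x4 ≥ 445   (calories)
  x1, x2, x3, x4 ≥ 0.
The optimal basis is {brown rice, sweet potato}; spinach, quinoa drop out. Binding constraints: vitamin C and fibre.
That vertex is x2 = 1.975, x3 = 2.333.
Objective = 0.52·1.975 + 0.61·2.333 = 2.4501.

$2.45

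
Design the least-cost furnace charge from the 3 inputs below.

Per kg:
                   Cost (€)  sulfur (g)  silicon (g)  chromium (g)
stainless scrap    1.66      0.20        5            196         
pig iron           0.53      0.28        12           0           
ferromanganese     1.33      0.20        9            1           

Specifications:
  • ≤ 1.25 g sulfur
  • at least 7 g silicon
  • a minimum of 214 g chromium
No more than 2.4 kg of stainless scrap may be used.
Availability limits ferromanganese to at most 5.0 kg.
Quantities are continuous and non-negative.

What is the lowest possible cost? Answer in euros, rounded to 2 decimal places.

Let x1 = kg of stainless scrap, x2 = kg of pig iron, x3 = kg of ferromanganese.
min 1.66x1 + 0.53x2 + 1.33x3 with:
  0.2x1 + 0.28x2 + 0.2x3 ≤ 1.25   (sulfur)
  5x1 + 12x2 + 9x3 ≥ 7   (silicon)
  196x1 + 1x3 ≥ 214   (chromium)
  x1 ≤ 2.4
  x3 ≤ 5
  x1, x2, x3 ≥ 0.
The cheapest feasible vertex uses only stainless scrap, pig iron; ferromanganese is not used. Binding constraints: silicon and chromium.
That vertex is x1 = 1.092, x2 = 0.1284.
Total cost: 1.66·1.092 + 0.53·0.1284 = 1.8808.

€1.88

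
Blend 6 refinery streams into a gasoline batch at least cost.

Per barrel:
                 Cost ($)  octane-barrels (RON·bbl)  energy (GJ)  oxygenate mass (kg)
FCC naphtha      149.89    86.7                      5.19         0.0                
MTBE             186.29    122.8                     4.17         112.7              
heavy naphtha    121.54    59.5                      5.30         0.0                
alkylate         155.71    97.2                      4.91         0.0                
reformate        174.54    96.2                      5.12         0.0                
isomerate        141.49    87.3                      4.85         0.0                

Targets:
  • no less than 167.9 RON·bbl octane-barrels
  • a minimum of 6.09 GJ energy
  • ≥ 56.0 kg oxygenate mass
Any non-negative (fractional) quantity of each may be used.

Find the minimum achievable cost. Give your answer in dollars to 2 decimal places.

Let x1 = barrels of FCC naphtha, x2 = barrels of MTBE, x3 = barrels of heavy naphtha, x4 = barrels of alkylate, x5 = barrels of reformate, x6 = barrels of isomerate.
min 149.89x1 + 186.29x2 + 121.54x3 + 155.71x4 + 174.54x5 + 141.49x6 s.t.:
  86.7x1 + 122.8x2 + 59.5x3 + 97.2x4 + 96.2x5 + 87.3x6 ≥ 167.9   (octane-barrels)
  5.19x1 + 4.17x2 + 5.3x3 + 4.91x4 + 5.12x5 + 4.85x6 ≥ 6.09   (energy)
  112.7x2 ≥ 56   (oxygenate mass)
  x1, x2, x3, x4, x5, x6 ≥ 0.
The optimal basis is {MTBE, isomerate}; FCC naphtha, heavy naphtha, alkylate, reformate drop out. The octane-barrels and energy requirements are met with equality.
So MTBE = 1.22078 barrels, isomerate = 0.206052 barrels.
Objective = 186.29·1.22078 + 141.49·0.206052 = 256.5734.

$256.57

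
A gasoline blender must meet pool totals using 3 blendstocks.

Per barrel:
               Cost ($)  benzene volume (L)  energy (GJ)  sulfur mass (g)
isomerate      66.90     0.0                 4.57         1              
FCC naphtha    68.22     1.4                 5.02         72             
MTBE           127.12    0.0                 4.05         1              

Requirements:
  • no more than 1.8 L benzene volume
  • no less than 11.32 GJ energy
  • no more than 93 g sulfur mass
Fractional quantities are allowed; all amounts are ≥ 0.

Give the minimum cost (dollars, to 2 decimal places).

This is a linear program. Let x1 = barrels of isomerate, x2 = barrels of FCC naphtha, x3 = barrels of MTBE.
Minimise 66.9x1 + 68.22x2 + 127.12x3 subject to:
  1.4x2 ≤ 1.8   (benzene volume)
  4.57x1 + 5.02x2 + 4.05x3 ≥ 11.32   (energy)
  1x1 + 72x2 + 1x3 ≤ 93   (sulfur mass)
  x1, x2, x3 ≥ 0.
The minimum-cost mix takes nothing from MTBE — only isomerate, FCC naphtha. The energy and sulfur mass requirements are met with equality.
Solving gives x1 = 1.0746, x2 = 1.2767.
Total cost: 66.9·1.0746 + 68.22·1.2767 = 158.9872.

$158.99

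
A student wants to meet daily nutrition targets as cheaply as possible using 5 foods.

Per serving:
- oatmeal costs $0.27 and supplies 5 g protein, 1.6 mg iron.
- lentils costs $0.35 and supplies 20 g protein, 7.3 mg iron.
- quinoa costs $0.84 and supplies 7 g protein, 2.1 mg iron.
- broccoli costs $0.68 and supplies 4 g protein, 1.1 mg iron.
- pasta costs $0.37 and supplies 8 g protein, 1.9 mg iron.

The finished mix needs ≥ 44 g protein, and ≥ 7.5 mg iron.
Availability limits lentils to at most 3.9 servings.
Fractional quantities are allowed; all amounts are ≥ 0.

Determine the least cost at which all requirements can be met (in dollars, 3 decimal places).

Let x1 = servings of oatmeal, x2 = servings of lentils, x3 = servings of quinoa, x4 = servings of broccoli, x5 = servings of pasta.
Minimise 0.27x1 + 0.35x2 + 0.84x3 + 0.68x4 + 0.37x5 s.t.:
  5x1 + 20x2 + 7x3 + 4x4 + 8x5 ≥ 44   (protein)
  1.6x1 + 7.3x2 + 2.1x3 + 1.1x4 + 1.9x5 ≥ 7.5   (iron)
  x2 ≤ 3.9
  x1, x2, x3, x4, x5 ≥ 0.
The minimum-cost mix takes nothing from oatmeal, quinoa, broccoli, pasta — only lentils. The protein requirement is met with equality.
Optimal quantities: lentils = 2.2 servings.
Hence cost = 0.35·2.2 = $0.77000.

$0.770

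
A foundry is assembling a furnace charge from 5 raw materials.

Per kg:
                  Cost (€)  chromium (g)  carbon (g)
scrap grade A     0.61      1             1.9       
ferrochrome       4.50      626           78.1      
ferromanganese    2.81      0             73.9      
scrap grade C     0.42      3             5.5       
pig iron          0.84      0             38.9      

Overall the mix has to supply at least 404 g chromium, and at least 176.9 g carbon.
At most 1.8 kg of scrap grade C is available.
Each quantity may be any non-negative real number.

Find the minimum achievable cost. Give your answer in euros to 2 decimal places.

€5.64

This is a linear program. Let x1 = kg of scrap grade A, x2 = kg of ferrochrome, x3 = kg of ferromanganese, x4 = kg of scrap grade C, x5 = kg of pig iron.
min 0.61x1 + 4.5x2 + 2.81x3 + 0.42x4 + 0.84x5 subject to:
  1x1 + 626x2 + 3x4 ≥ 404   (chromium)
  1.9x1 + 78.1x2 + 73.9x3 + 5.5x4 + 38.9x5 ≥ 176.9   (carbon)
  x4 ≤ 1.8
  x1, x2, x3, x4, x5 ≥ 0.
At the optimum only ferrochrome, pig iron are positive (scrap grade A, ferromanganese, scrap grade C = 0). The chromium and carbon requirements are met with equality.
Optimal quantities: ferrochrome = 0.6454 kg, pig iron = 3.252 kg.
Objective = 4.5·0.6454 + 0.84·3.252 = 5.6360.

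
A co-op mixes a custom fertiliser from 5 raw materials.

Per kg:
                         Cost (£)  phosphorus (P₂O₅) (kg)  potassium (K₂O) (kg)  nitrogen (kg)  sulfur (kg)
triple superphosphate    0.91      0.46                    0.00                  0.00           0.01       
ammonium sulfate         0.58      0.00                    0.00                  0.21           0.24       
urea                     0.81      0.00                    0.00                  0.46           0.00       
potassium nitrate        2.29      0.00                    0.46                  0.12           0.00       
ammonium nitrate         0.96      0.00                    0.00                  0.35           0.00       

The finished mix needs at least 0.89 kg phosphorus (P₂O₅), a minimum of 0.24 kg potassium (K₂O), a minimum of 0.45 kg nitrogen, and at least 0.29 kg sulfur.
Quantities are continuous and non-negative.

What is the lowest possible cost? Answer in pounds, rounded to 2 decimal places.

£3.87

Treat it as an LP. Let x1 = kg of triple superphosphate, x2 = kg of ammonium sulfate, x3 = kg of urea, x4 = kg of potassium nitrate, x5 = kg of ammonium nitrate.
Minimize 0.91x1 + 0.58x2 + 0.81x3 + 2.29x4 + 0.96x5 s.t.:
  0.46x1 ≥ 0.89   (phosphorus (P₂O₅))
  0.46x4 ≥ 0.24   (potassium (K₂O))
  0.21x2 + 0.46x3 + 0.12x4 + 0.35x5 ≥ 0.45   (nitrogen)
  0.01x1 + 0.24x2 ≥ 0.29   (sulfur)
  x1, x2, x3, x4, x5 ≥ 0.
The minimum-cost mix takes nothing from ammonium nitrate — only triple superphosphate, ammonium sulfate, urea, potassium nitrate. Binding constraints: phosphorus (P₂O₅), potassium (K₂O), nitrogen, sulfur.
Solving gives x1 = 1.935, x2 = 1.128, x3 = 0.3273, x4 = 0.5217.
Hence cost = 0.91·1.935 + 0.58·1.128 + 0.81·0.3273 + 2.29·0.5217 = £3.8749.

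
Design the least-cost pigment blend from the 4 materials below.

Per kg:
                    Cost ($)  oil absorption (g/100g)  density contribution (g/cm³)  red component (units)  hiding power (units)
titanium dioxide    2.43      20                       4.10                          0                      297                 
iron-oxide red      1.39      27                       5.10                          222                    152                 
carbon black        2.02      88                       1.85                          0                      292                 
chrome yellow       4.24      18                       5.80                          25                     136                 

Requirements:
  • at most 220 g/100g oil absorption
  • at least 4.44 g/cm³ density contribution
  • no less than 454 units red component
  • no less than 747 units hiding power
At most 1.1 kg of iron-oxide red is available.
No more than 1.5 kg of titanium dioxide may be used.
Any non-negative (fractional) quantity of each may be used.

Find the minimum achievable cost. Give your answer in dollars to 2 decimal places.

$37.11

Treat it as an LP. Let x1 = kg of titanium dioxide, x2 = kg of iron-oxide red, x3 = kg of carbon black, x4 = kg of chrome yellow.
Minimise 2.43x1 + 1.39x2 + 2.02x3 + 4.24x4 subject to:
  20x1 + 27x2 + 88x3 + 18x4 ≤ 220   (oil absorption)
  4.1x1 + 5.1x2 + 1.85x3 + 5.8x4 ≥ 4.44   (density contribution)
  222x2 + 25x4 ≥ 454   (red component)
  297x1 + 152x2 + 292x3 + 136x4 ≥ 747   (hiding power)
  x2 ≤ 1.1
  x1 ≤ 1.5
  x1, x2, x3, x4 ≥ 0.
The cheapest feasible vertex uses only iron-oxide red, chrome yellow; titanium dioxide, carbon black are not used. There the red component and the iron-oxide red cap constraints are tight.
That vertex is x2 = 1.1, x4 = 8.392.
Hence cost = 1.39·1.1 + 4.24·8.392 = $37.1111.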